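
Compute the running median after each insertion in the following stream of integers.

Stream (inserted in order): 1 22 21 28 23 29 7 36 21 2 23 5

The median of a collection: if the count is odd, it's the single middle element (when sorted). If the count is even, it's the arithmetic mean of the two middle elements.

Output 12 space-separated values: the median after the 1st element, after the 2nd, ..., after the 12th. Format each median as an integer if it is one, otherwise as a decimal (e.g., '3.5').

Step 1: insert 1 -> lo=[1] (size 1, max 1) hi=[] (size 0) -> median=1
Step 2: insert 22 -> lo=[1] (size 1, max 1) hi=[22] (size 1, min 22) -> median=11.5
Step 3: insert 21 -> lo=[1, 21] (size 2, max 21) hi=[22] (size 1, min 22) -> median=21
Step 4: insert 28 -> lo=[1, 21] (size 2, max 21) hi=[22, 28] (size 2, min 22) -> median=21.5
Step 5: insert 23 -> lo=[1, 21, 22] (size 3, max 22) hi=[23, 28] (size 2, min 23) -> median=22
Step 6: insert 29 -> lo=[1, 21, 22] (size 3, max 22) hi=[23, 28, 29] (size 3, min 23) -> median=22.5
Step 7: insert 7 -> lo=[1, 7, 21, 22] (size 4, max 22) hi=[23, 28, 29] (size 3, min 23) -> median=22
Step 8: insert 36 -> lo=[1, 7, 21, 22] (size 4, max 22) hi=[23, 28, 29, 36] (size 4, min 23) -> median=22.5
Step 9: insert 21 -> lo=[1, 7, 21, 21, 22] (size 5, max 22) hi=[23, 28, 29, 36] (size 4, min 23) -> median=22
Step 10: insert 2 -> lo=[1, 2, 7, 21, 21] (size 5, max 21) hi=[22, 23, 28, 29, 36] (size 5, min 22) -> median=21.5
Step 11: insert 23 -> lo=[1, 2, 7, 21, 21, 22] (size 6, max 22) hi=[23, 23, 28, 29, 36] (size 5, min 23) -> median=22
Step 12: insert 5 -> lo=[1, 2, 5, 7, 21, 21] (size 6, max 21) hi=[22, 23, 23, 28, 29, 36] (size 6, min 22) -> median=21.5

Answer: 1 11.5 21 21.5 22 22.5 22 22.5 22 21.5 22 21.5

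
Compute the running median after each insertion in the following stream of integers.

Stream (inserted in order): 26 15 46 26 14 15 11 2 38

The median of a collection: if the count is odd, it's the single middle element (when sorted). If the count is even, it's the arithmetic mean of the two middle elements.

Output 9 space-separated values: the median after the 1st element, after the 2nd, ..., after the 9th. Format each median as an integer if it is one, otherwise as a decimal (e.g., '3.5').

Step 1: insert 26 -> lo=[26] (size 1, max 26) hi=[] (size 0) -> median=26
Step 2: insert 15 -> lo=[15] (size 1, max 15) hi=[26] (size 1, min 26) -> median=20.5
Step 3: insert 46 -> lo=[15, 26] (size 2, max 26) hi=[46] (size 1, min 46) -> median=26
Step 4: insert 26 -> lo=[15, 26] (size 2, max 26) hi=[26, 46] (size 2, min 26) -> median=26
Step 5: insert 14 -> lo=[14, 15, 26] (size 3, max 26) hi=[26, 46] (size 2, min 26) -> median=26
Step 6: insert 15 -> lo=[14, 15, 15] (size 3, max 15) hi=[26, 26, 46] (size 3, min 26) -> median=20.5
Step 7: insert 11 -> lo=[11, 14, 15, 15] (size 4, max 15) hi=[26, 26, 46] (size 3, min 26) -> median=15
Step 8: insert 2 -> lo=[2, 11, 14, 15] (size 4, max 15) hi=[15, 26, 26, 46] (size 4, min 15) -> median=15
Step 9: insert 38 -> lo=[2, 11, 14, 15, 15] (size 5, max 15) hi=[26, 26, 38, 46] (size 4, min 26) -> median=15

Answer: 26 20.5 26 26 26 20.5 15 15 15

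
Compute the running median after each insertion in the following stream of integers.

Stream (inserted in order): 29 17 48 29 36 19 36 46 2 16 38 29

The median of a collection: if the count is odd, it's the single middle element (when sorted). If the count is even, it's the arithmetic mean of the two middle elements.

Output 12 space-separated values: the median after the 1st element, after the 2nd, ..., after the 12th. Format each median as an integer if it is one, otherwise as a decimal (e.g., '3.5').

Step 1: insert 29 -> lo=[29] (size 1, max 29) hi=[] (size 0) -> median=29
Step 2: insert 17 -> lo=[17] (size 1, max 17) hi=[29] (size 1, min 29) -> median=23
Step 3: insert 48 -> lo=[17, 29] (size 2, max 29) hi=[48] (size 1, min 48) -> median=29
Step 4: insert 29 -> lo=[17, 29] (size 2, max 29) hi=[29, 48] (size 2, min 29) -> median=29
Step 5: insert 36 -> lo=[17, 29, 29] (size 3, max 29) hi=[36, 48] (size 2, min 36) -> median=29
Step 6: insert 19 -> lo=[17, 19, 29] (size 3, max 29) hi=[29, 36, 48] (size 3, min 29) -> median=29
Step 7: insert 36 -> lo=[17, 19, 29, 29] (size 4, max 29) hi=[36, 36, 48] (size 3, min 36) -> median=29
Step 8: insert 46 -> lo=[17, 19, 29, 29] (size 4, max 29) hi=[36, 36, 46, 48] (size 4, min 36) -> median=32.5
Step 9: insert 2 -> lo=[2, 17, 19, 29, 29] (size 5, max 29) hi=[36, 36, 46, 48] (size 4, min 36) -> median=29
Step 10: insert 16 -> lo=[2, 16, 17, 19, 29] (size 5, max 29) hi=[29, 36, 36, 46, 48] (size 5, min 29) -> median=29
Step 11: insert 38 -> lo=[2, 16, 17, 19, 29, 29] (size 6, max 29) hi=[36, 36, 38, 46, 48] (size 5, min 36) -> median=29
Step 12: insert 29 -> lo=[2, 16, 17, 19, 29, 29] (size 6, max 29) hi=[29, 36, 36, 38, 46, 48] (size 6, min 29) -> median=29

Answer: 29 23 29 29 29 29 29 32.5 29 29 29 29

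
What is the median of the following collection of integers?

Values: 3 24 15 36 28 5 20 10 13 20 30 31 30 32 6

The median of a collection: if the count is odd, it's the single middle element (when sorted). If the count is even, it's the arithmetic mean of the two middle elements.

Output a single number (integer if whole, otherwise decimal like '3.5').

Step 1: insert 3 -> lo=[3] (size 1, max 3) hi=[] (size 0) -> median=3
Step 2: insert 24 -> lo=[3] (size 1, max 3) hi=[24] (size 1, min 24) -> median=13.5
Step 3: insert 15 -> lo=[3, 15] (size 2, max 15) hi=[24] (size 1, min 24) -> median=15
Step 4: insert 36 -> lo=[3, 15] (size 2, max 15) hi=[24, 36] (size 2, min 24) -> median=19.5
Step 5: insert 28 -> lo=[3, 15, 24] (size 3, max 24) hi=[28, 36] (size 2, min 28) -> median=24
Step 6: insert 5 -> lo=[3, 5, 15] (size 3, max 15) hi=[24, 28, 36] (size 3, min 24) -> median=19.5
Step 7: insert 20 -> lo=[3, 5, 15, 20] (size 4, max 20) hi=[24, 28, 36] (size 3, min 24) -> median=20
Step 8: insert 10 -> lo=[3, 5, 10, 15] (size 4, max 15) hi=[20, 24, 28, 36] (size 4, min 20) -> median=17.5
Step 9: insert 13 -> lo=[3, 5, 10, 13, 15] (size 5, max 15) hi=[20, 24, 28, 36] (size 4, min 20) -> median=15
Step 10: insert 20 -> lo=[3, 5, 10, 13, 15] (size 5, max 15) hi=[20, 20, 24, 28, 36] (size 5, min 20) -> median=17.5
Step 11: insert 30 -> lo=[3, 5, 10, 13, 15, 20] (size 6, max 20) hi=[20, 24, 28, 30, 36] (size 5, min 20) -> median=20
Step 12: insert 31 -> lo=[3, 5, 10, 13, 15, 20] (size 6, max 20) hi=[20, 24, 28, 30, 31, 36] (size 6, min 20) -> median=20
Step 13: insert 30 -> lo=[3, 5, 10, 13, 15, 20, 20] (size 7, max 20) hi=[24, 28, 30, 30, 31, 36] (size 6, min 24) -> median=20
Step 14: insert 32 -> lo=[3, 5, 10, 13, 15, 20, 20] (size 7, max 20) hi=[24, 28, 30, 30, 31, 32, 36] (size 7, min 24) -> median=22
Step 15: insert 6 -> lo=[3, 5, 6, 10, 13, 15, 20, 20] (size 8, max 20) hi=[24, 28, 30, 30, 31, 32, 36] (size 7, min 24) -> median=20

Answer: 20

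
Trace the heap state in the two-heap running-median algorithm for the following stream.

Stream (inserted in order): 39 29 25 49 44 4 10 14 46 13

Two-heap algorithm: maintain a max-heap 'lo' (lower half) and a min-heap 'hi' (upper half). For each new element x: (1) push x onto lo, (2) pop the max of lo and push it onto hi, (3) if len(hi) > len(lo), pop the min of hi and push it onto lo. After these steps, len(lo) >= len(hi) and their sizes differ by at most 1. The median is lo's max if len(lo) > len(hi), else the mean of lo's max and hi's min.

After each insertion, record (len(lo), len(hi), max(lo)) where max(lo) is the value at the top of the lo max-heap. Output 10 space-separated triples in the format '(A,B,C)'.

Step 1: insert 39 -> lo=[39] hi=[] -> (len(lo)=1, len(hi)=0, max(lo)=39)
Step 2: insert 29 -> lo=[29] hi=[39] -> (len(lo)=1, len(hi)=1, max(lo)=29)
Step 3: insert 25 -> lo=[25, 29] hi=[39] -> (len(lo)=2, len(hi)=1, max(lo)=29)
Step 4: insert 49 -> lo=[25, 29] hi=[39, 49] -> (len(lo)=2, len(hi)=2, max(lo)=29)
Step 5: insert 44 -> lo=[25, 29, 39] hi=[44, 49] -> (len(lo)=3, len(hi)=2, max(lo)=39)
Step 6: insert 4 -> lo=[4, 25, 29] hi=[39, 44, 49] -> (len(lo)=3, len(hi)=3, max(lo)=29)
Step 7: insert 10 -> lo=[4, 10, 25, 29] hi=[39, 44, 49] -> (len(lo)=4, len(hi)=3, max(lo)=29)
Step 8: insert 14 -> lo=[4, 10, 14, 25] hi=[29, 39, 44, 49] -> (len(lo)=4, len(hi)=4, max(lo)=25)
Step 9: insert 46 -> lo=[4, 10, 14, 25, 29] hi=[39, 44, 46, 49] -> (len(lo)=5, len(hi)=4, max(lo)=29)
Step 10: insert 13 -> lo=[4, 10, 13, 14, 25] hi=[29, 39, 44, 46, 49] -> (len(lo)=5, len(hi)=5, max(lo)=25)

Answer: (1,0,39) (1,1,29) (2,1,29) (2,2,29) (3,2,39) (3,3,29) (4,3,29) (4,4,25) (5,4,29) (5,5,25)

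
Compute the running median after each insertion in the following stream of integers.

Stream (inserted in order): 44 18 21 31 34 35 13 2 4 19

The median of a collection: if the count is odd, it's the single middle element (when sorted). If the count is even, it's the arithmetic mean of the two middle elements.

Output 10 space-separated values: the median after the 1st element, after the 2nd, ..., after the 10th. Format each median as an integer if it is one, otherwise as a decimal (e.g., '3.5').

Step 1: insert 44 -> lo=[44] (size 1, max 44) hi=[] (size 0) -> median=44
Step 2: insert 18 -> lo=[18] (size 1, max 18) hi=[44] (size 1, min 44) -> median=31
Step 3: insert 21 -> lo=[18, 21] (size 2, max 21) hi=[44] (size 1, min 44) -> median=21
Step 4: insert 31 -> lo=[18, 21] (size 2, max 21) hi=[31, 44] (size 2, min 31) -> median=26
Step 5: insert 34 -> lo=[18, 21, 31] (size 3, max 31) hi=[34, 44] (size 2, min 34) -> median=31
Step 6: insert 35 -> lo=[18, 21, 31] (size 3, max 31) hi=[34, 35, 44] (size 3, min 34) -> median=32.5
Step 7: insert 13 -> lo=[13, 18, 21, 31] (size 4, max 31) hi=[34, 35, 44] (size 3, min 34) -> median=31
Step 8: insert 2 -> lo=[2, 13, 18, 21] (size 4, max 21) hi=[31, 34, 35, 44] (size 4, min 31) -> median=26
Step 9: insert 4 -> lo=[2, 4, 13, 18, 21] (size 5, max 21) hi=[31, 34, 35, 44] (size 4, min 31) -> median=21
Step 10: insert 19 -> lo=[2, 4, 13, 18, 19] (size 5, max 19) hi=[21, 31, 34, 35, 44] (size 5, min 21) -> median=20

Answer: 44 31 21 26 31 32.5 31 26 21 20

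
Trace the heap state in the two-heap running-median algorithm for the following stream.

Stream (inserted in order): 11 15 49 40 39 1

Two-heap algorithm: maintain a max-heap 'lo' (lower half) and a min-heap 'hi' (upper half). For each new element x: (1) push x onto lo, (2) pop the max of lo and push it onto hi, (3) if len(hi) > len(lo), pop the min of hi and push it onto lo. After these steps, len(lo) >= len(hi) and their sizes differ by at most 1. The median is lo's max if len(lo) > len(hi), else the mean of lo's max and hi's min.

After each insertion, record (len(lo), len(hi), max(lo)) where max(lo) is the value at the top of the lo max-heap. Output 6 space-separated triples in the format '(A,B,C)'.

Step 1: insert 11 -> lo=[11] hi=[] -> (len(lo)=1, len(hi)=0, max(lo)=11)
Step 2: insert 15 -> lo=[11] hi=[15] -> (len(lo)=1, len(hi)=1, max(lo)=11)
Step 3: insert 49 -> lo=[11, 15] hi=[49] -> (len(lo)=2, len(hi)=1, max(lo)=15)
Step 4: insert 40 -> lo=[11, 15] hi=[40, 49] -> (len(lo)=2, len(hi)=2, max(lo)=15)
Step 5: insert 39 -> lo=[11, 15, 39] hi=[40, 49] -> (len(lo)=3, len(hi)=2, max(lo)=39)
Step 6: insert 1 -> lo=[1, 11, 15] hi=[39, 40, 49] -> (len(lo)=3, len(hi)=3, max(lo)=15)

Answer: (1,0,11) (1,1,11) (2,1,15) (2,2,15) (3,2,39) (3,3,15)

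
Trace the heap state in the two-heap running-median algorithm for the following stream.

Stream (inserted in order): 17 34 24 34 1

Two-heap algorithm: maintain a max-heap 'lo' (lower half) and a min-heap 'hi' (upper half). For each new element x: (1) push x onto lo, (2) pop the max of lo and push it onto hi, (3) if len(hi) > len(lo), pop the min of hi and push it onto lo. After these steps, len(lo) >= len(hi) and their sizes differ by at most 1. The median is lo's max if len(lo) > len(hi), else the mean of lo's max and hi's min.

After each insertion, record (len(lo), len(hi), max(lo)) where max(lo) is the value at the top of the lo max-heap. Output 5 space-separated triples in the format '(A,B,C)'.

Answer: (1,0,17) (1,1,17) (2,1,24) (2,2,24) (3,2,24)

Derivation:
Step 1: insert 17 -> lo=[17] hi=[] -> (len(lo)=1, len(hi)=0, max(lo)=17)
Step 2: insert 34 -> lo=[17] hi=[34] -> (len(lo)=1, len(hi)=1, max(lo)=17)
Step 3: insert 24 -> lo=[17, 24] hi=[34] -> (len(lo)=2, len(hi)=1, max(lo)=24)
Step 4: insert 34 -> lo=[17, 24] hi=[34, 34] -> (len(lo)=2, len(hi)=2, max(lo)=24)
Step 5: insert 1 -> lo=[1, 17, 24] hi=[34, 34] -> (len(lo)=3, len(hi)=2, max(lo)=24)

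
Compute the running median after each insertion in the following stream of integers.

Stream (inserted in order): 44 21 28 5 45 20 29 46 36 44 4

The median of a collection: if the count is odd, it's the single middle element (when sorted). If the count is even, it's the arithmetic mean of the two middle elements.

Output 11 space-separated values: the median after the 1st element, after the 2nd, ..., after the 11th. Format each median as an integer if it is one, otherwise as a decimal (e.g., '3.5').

Answer: 44 32.5 28 24.5 28 24.5 28 28.5 29 32.5 29

Derivation:
Step 1: insert 44 -> lo=[44] (size 1, max 44) hi=[] (size 0) -> median=44
Step 2: insert 21 -> lo=[21] (size 1, max 21) hi=[44] (size 1, min 44) -> median=32.5
Step 3: insert 28 -> lo=[21, 28] (size 2, max 28) hi=[44] (size 1, min 44) -> median=28
Step 4: insert 5 -> lo=[5, 21] (size 2, max 21) hi=[28, 44] (size 2, min 28) -> median=24.5
Step 5: insert 45 -> lo=[5, 21, 28] (size 3, max 28) hi=[44, 45] (size 2, min 44) -> median=28
Step 6: insert 20 -> lo=[5, 20, 21] (size 3, max 21) hi=[28, 44, 45] (size 3, min 28) -> median=24.5
Step 7: insert 29 -> lo=[5, 20, 21, 28] (size 4, max 28) hi=[29, 44, 45] (size 3, min 29) -> median=28
Step 8: insert 46 -> lo=[5, 20, 21, 28] (size 4, max 28) hi=[29, 44, 45, 46] (size 4, min 29) -> median=28.5
Step 9: insert 36 -> lo=[5, 20, 21, 28, 29] (size 5, max 29) hi=[36, 44, 45, 46] (size 4, min 36) -> median=29
Step 10: insert 44 -> lo=[5, 20, 21, 28, 29] (size 5, max 29) hi=[36, 44, 44, 45, 46] (size 5, min 36) -> median=32.5
Step 11: insert 4 -> lo=[4, 5, 20, 21, 28, 29] (size 6, max 29) hi=[36, 44, 44, 45, 46] (size 5, min 36) -> median=29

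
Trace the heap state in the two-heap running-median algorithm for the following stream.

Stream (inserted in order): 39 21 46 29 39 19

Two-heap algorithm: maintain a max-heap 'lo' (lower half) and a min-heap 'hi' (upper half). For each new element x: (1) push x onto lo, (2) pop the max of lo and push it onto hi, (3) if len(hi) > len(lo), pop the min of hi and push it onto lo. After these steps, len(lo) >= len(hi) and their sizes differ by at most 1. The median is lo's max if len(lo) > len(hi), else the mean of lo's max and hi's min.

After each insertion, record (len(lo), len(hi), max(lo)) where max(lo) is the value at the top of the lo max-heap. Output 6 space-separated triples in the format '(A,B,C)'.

Answer: (1,0,39) (1,1,21) (2,1,39) (2,2,29) (3,2,39) (3,3,29)

Derivation:
Step 1: insert 39 -> lo=[39] hi=[] -> (len(lo)=1, len(hi)=0, max(lo)=39)
Step 2: insert 21 -> lo=[21] hi=[39] -> (len(lo)=1, len(hi)=1, max(lo)=21)
Step 3: insert 46 -> lo=[21, 39] hi=[46] -> (len(lo)=2, len(hi)=1, max(lo)=39)
Step 4: insert 29 -> lo=[21, 29] hi=[39, 46] -> (len(lo)=2, len(hi)=2, max(lo)=29)
Step 5: insert 39 -> lo=[21, 29, 39] hi=[39, 46] -> (len(lo)=3, len(hi)=2, max(lo)=39)
Step 6: insert 19 -> lo=[19, 21, 29] hi=[39, 39, 46] -> (len(lo)=3, len(hi)=3, max(lo)=29)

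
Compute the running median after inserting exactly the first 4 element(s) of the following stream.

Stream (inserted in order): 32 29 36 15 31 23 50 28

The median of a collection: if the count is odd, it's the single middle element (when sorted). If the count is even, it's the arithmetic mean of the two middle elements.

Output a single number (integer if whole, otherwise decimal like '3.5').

Step 1: insert 32 -> lo=[32] (size 1, max 32) hi=[] (size 0) -> median=32
Step 2: insert 29 -> lo=[29] (size 1, max 29) hi=[32] (size 1, min 32) -> median=30.5
Step 3: insert 36 -> lo=[29, 32] (size 2, max 32) hi=[36] (size 1, min 36) -> median=32
Step 4: insert 15 -> lo=[15, 29] (size 2, max 29) hi=[32, 36] (size 2, min 32) -> median=30.5

Answer: 30.5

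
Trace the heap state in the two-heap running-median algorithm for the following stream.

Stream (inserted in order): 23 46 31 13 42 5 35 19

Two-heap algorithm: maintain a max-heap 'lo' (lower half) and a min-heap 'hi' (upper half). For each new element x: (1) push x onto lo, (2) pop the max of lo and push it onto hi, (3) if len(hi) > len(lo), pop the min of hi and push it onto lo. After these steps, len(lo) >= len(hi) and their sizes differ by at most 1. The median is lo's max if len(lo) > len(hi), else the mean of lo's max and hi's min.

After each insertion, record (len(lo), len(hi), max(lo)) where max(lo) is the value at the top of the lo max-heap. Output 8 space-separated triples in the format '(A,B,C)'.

Step 1: insert 23 -> lo=[23] hi=[] -> (len(lo)=1, len(hi)=0, max(lo)=23)
Step 2: insert 46 -> lo=[23] hi=[46] -> (len(lo)=1, len(hi)=1, max(lo)=23)
Step 3: insert 31 -> lo=[23, 31] hi=[46] -> (len(lo)=2, len(hi)=1, max(lo)=31)
Step 4: insert 13 -> lo=[13, 23] hi=[31, 46] -> (len(lo)=2, len(hi)=2, max(lo)=23)
Step 5: insert 42 -> lo=[13, 23, 31] hi=[42, 46] -> (len(lo)=3, len(hi)=2, max(lo)=31)
Step 6: insert 5 -> lo=[5, 13, 23] hi=[31, 42, 46] -> (len(lo)=3, len(hi)=3, max(lo)=23)
Step 7: insert 35 -> lo=[5, 13, 23, 31] hi=[35, 42, 46] -> (len(lo)=4, len(hi)=3, max(lo)=31)
Step 8: insert 19 -> lo=[5, 13, 19, 23] hi=[31, 35, 42, 46] -> (len(lo)=4, len(hi)=4, max(lo)=23)

Answer: (1,0,23) (1,1,23) (2,1,31) (2,2,23) (3,2,31) (3,3,23) (4,3,31) (4,4,23)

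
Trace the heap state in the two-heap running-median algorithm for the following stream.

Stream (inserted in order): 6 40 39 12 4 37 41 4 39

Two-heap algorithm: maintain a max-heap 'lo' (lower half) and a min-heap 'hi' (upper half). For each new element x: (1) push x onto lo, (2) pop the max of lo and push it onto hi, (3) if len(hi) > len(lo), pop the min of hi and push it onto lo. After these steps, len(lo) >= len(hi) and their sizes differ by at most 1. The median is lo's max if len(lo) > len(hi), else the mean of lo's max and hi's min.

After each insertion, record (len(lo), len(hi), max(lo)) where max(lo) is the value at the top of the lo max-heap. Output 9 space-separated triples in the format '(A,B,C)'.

Answer: (1,0,6) (1,1,6) (2,1,39) (2,2,12) (3,2,12) (3,3,12) (4,3,37) (4,4,12) (5,4,37)

Derivation:
Step 1: insert 6 -> lo=[6] hi=[] -> (len(lo)=1, len(hi)=0, max(lo)=6)
Step 2: insert 40 -> lo=[6] hi=[40] -> (len(lo)=1, len(hi)=1, max(lo)=6)
Step 3: insert 39 -> lo=[6, 39] hi=[40] -> (len(lo)=2, len(hi)=1, max(lo)=39)
Step 4: insert 12 -> lo=[6, 12] hi=[39, 40] -> (len(lo)=2, len(hi)=2, max(lo)=12)
Step 5: insert 4 -> lo=[4, 6, 12] hi=[39, 40] -> (len(lo)=3, len(hi)=2, max(lo)=12)
Step 6: insert 37 -> lo=[4, 6, 12] hi=[37, 39, 40] -> (len(lo)=3, len(hi)=3, max(lo)=12)
Step 7: insert 41 -> lo=[4, 6, 12, 37] hi=[39, 40, 41] -> (len(lo)=4, len(hi)=3, max(lo)=37)
Step 8: insert 4 -> lo=[4, 4, 6, 12] hi=[37, 39, 40, 41] -> (len(lo)=4, len(hi)=4, max(lo)=12)
Step 9: insert 39 -> lo=[4, 4, 6, 12, 37] hi=[39, 39, 40, 41] -> (len(lo)=5, len(hi)=4, max(lo)=37)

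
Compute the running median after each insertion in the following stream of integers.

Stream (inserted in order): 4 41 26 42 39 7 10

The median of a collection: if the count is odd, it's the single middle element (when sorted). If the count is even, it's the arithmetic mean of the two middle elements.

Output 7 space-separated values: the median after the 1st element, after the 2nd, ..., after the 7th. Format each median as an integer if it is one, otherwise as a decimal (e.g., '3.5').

Answer: 4 22.5 26 33.5 39 32.5 26

Derivation:
Step 1: insert 4 -> lo=[4] (size 1, max 4) hi=[] (size 0) -> median=4
Step 2: insert 41 -> lo=[4] (size 1, max 4) hi=[41] (size 1, min 41) -> median=22.5
Step 3: insert 26 -> lo=[4, 26] (size 2, max 26) hi=[41] (size 1, min 41) -> median=26
Step 4: insert 42 -> lo=[4, 26] (size 2, max 26) hi=[41, 42] (size 2, min 41) -> median=33.5
Step 5: insert 39 -> lo=[4, 26, 39] (size 3, max 39) hi=[41, 42] (size 2, min 41) -> median=39
Step 6: insert 7 -> lo=[4, 7, 26] (size 3, max 26) hi=[39, 41, 42] (size 3, min 39) -> median=32.5
Step 7: insert 10 -> lo=[4, 7, 10, 26] (size 4, max 26) hi=[39, 41, 42] (size 3, min 39) -> median=26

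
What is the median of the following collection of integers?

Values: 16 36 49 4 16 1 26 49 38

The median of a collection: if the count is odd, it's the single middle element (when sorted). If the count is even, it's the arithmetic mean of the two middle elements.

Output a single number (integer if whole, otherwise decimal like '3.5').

Answer: 26

Derivation:
Step 1: insert 16 -> lo=[16] (size 1, max 16) hi=[] (size 0) -> median=16
Step 2: insert 36 -> lo=[16] (size 1, max 16) hi=[36] (size 1, min 36) -> median=26
Step 3: insert 49 -> lo=[16, 36] (size 2, max 36) hi=[49] (size 1, min 49) -> median=36
Step 4: insert 4 -> lo=[4, 16] (size 2, max 16) hi=[36, 49] (size 2, min 36) -> median=26
Step 5: insert 16 -> lo=[4, 16, 16] (size 3, max 16) hi=[36, 49] (size 2, min 36) -> median=16
Step 6: insert 1 -> lo=[1, 4, 16] (size 3, max 16) hi=[16, 36, 49] (size 3, min 16) -> median=16
Step 7: insert 26 -> lo=[1, 4, 16, 16] (size 4, max 16) hi=[26, 36, 49] (size 3, min 26) -> median=16
Step 8: insert 49 -> lo=[1, 4, 16, 16] (size 4, max 16) hi=[26, 36, 49, 49] (size 4, min 26) -> median=21
Step 9: insert 38 -> lo=[1, 4, 16, 16, 26] (size 5, max 26) hi=[36, 38, 49, 49] (size 4, min 36) -> median=26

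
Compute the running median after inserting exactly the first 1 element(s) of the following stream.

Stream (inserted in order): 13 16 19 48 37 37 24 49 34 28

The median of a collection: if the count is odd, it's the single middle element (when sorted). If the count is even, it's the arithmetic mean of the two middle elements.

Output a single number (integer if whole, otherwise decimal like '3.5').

Answer: 13

Derivation:
Step 1: insert 13 -> lo=[13] (size 1, max 13) hi=[] (size 0) -> median=13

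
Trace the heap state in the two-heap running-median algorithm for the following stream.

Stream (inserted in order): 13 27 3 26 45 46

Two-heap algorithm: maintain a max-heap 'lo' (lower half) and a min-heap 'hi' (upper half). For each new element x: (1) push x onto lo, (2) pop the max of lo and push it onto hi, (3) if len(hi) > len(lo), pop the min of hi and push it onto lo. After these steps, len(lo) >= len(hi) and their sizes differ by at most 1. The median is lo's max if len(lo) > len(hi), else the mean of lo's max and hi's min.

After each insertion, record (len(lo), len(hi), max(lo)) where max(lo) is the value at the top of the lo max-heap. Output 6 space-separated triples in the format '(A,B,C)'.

Step 1: insert 13 -> lo=[13] hi=[] -> (len(lo)=1, len(hi)=0, max(lo)=13)
Step 2: insert 27 -> lo=[13] hi=[27] -> (len(lo)=1, len(hi)=1, max(lo)=13)
Step 3: insert 3 -> lo=[3, 13] hi=[27] -> (len(lo)=2, len(hi)=1, max(lo)=13)
Step 4: insert 26 -> lo=[3, 13] hi=[26, 27] -> (len(lo)=2, len(hi)=2, max(lo)=13)
Step 5: insert 45 -> lo=[3, 13, 26] hi=[27, 45] -> (len(lo)=3, len(hi)=2, max(lo)=26)
Step 6: insert 46 -> lo=[3, 13, 26] hi=[27, 45, 46] -> (len(lo)=3, len(hi)=3, max(lo)=26)

Answer: (1,0,13) (1,1,13) (2,1,13) (2,2,13) (3,2,26) (3,3,26)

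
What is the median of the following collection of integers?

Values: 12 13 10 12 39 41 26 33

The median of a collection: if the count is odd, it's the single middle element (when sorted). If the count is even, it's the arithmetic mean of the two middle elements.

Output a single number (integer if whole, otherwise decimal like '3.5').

Step 1: insert 12 -> lo=[12] (size 1, max 12) hi=[] (size 0) -> median=12
Step 2: insert 13 -> lo=[12] (size 1, max 12) hi=[13] (size 1, min 13) -> median=12.5
Step 3: insert 10 -> lo=[10, 12] (size 2, max 12) hi=[13] (size 1, min 13) -> median=12
Step 4: insert 12 -> lo=[10, 12] (size 2, max 12) hi=[12, 13] (size 2, min 12) -> median=12
Step 5: insert 39 -> lo=[10, 12, 12] (size 3, max 12) hi=[13, 39] (size 2, min 13) -> median=12
Step 6: insert 41 -> lo=[10, 12, 12] (size 3, max 12) hi=[13, 39, 41] (size 3, min 13) -> median=12.5
Step 7: insert 26 -> lo=[10, 12, 12, 13] (size 4, max 13) hi=[26, 39, 41] (size 3, min 26) -> median=13
Step 8: insert 33 -> lo=[10, 12, 12, 13] (size 4, max 13) hi=[26, 33, 39, 41] (size 4, min 26) -> median=19.5

Answer: 19.5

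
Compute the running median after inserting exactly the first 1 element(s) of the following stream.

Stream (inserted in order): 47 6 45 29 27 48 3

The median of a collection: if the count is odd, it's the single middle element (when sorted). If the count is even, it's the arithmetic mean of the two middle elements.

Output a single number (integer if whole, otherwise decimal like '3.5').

Answer: 47

Derivation:
Step 1: insert 47 -> lo=[47] (size 1, max 47) hi=[] (size 0) -> median=47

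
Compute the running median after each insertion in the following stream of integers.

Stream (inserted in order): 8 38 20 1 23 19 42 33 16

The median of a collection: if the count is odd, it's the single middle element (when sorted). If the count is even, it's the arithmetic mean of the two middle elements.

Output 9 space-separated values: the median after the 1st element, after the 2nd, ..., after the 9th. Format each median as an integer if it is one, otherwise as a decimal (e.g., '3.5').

Step 1: insert 8 -> lo=[8] (size 1, max 8) hi=[] (size 0) -> median=8
Step 2: insert 38 -> lo=[8] (size 1, max 8) hi=[38] (size 1, min 38) -> median=23
Step 3: insert 20 -> lo=[8, 20] (size 2, max 20) hi=[38] (size 1, min 38) -> median=20
Step 4: insert 1 -> lo=[1, 8] (size 2, max 8) hi=[20, 38] (size 2, min 20) -> median=14
Step 5: insert 23 -> lo=[1, 8, 20] (size 3, max 20) hi=[23, 38] (size 2, min 23) -> median=20
Step 6: insert 19 -> lo=[1, 8, 19] (size 3, max 19) hi=[20, 23, 38] (size 3, min 20) -> median=19.5
Step 7: insert 42 -> lo=[1, 8, 19, 20] (size 4, max 20) hi=[23, 38, 42] (size 3, min 23) -> median=20
Step 8: insert 33 -> lo=[1, 8, 19, 20] (size 4, max 20) hi=[23, 33, 38, 42] (size 4, min 23) -> median=21.5
Step 9: insert 16 -> lo=[1, 8, 16, 19, 20] (size 5, max 20) hi=[23, 33, 38, 42] (size 4, min 23) -> median=20

Answer: 8 23 20 14 20 19.5 20 21.5 20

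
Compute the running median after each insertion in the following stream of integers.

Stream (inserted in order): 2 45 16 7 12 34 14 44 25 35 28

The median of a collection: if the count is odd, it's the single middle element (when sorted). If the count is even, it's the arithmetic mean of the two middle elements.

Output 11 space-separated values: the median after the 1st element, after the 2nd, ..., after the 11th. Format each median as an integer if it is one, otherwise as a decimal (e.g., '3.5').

Answer: 2 23.5 16 11.5 12 14 14 15 16 20.5 25

Derivation:
Step 1: insert 2 -> lo=[2] (size 1, max 2) hi=[] (size 0) -> median=2
Step 2: insert 45 -> lo=[2] (size 1, max 2) hi=[45] (size 1, min 45) -> median=23.5
Step 3: insert 16 -> lo=[2, 16] (size 2, max 16) hi=[45] (size 1, min 45) -> median=16
Step 4: insert 7 -> lo=[2, 7] (size 2, max 7) hi=[16, 45] (size 2, min 16) -> median=11.5
Step 5: insert 12 -> lo=[2, 7, 12] (size 3, max 12) hi=[16, 45] (size 2, min 16) -> median=12
Step 6: insert 34 -> lo=[2, 7, 12] (size 3, max 12) hi=[16, 34, 45] (size 3, min 16) -> median=14
Step 7: insert 14 -> lo=[2, 7, 12, 14] (size 4, max 14) hi=[16, 34, 45] (size 3, min 16) -> median=14
Step 8: insert 44 -> lo=[2, 7, 12, 14] (size 4, max 14) hi=[16, 34, 44, 45] (size 4, min 16) -> median=15
Step 9: insert 25 -> lo=[2, 7, 12, 14, 16] (size 5, max 16) hi=[25, 34, 44, 45] (size 4, min 25) -> median=16
Step 10: insert 35 -> lo=[2, 7, 12, 14, 16] (size 5, max 16) hi=[25, 34, 35, 44, 45] (size 5, min 25) -> median=20.5
Step 11: insert 28 -> lo=[2, 7, 12, 14, 16, 25] (size 6, max 25) hi=[28, 34, 35, 44, 45] (size 5, min 28) -> median=25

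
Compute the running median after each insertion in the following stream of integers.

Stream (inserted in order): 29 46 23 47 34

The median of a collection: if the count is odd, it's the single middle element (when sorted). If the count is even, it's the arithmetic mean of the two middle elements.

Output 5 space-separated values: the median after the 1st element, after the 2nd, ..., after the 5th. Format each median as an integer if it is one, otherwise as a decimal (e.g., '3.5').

Step 1: insert 29 -> lo=[29] (size 1, max 29) hi=[] (size 0) -> median=29
Step 2: insert 46 -> lo=[29] (size 1, max 29) hi=[46] (size 1, min 46) -> median=37.5
Step 3: insert 23 -> lo=[23, 29] (size 2, max 29) hi=[46] (size 1, min 46) -> median=29
Step 4: insert 47 -> lo=[23, 29] (size 2, max 29) hi=[46, 47] (size 2, min 46) -> median=37.5
Step 5: insert 34 -> lo=[23, 29, 34] (size 3, max 34) hi=[46, 47] (size 2, min 46) -> median=34

Answer: 29 37.5 29 37.5 34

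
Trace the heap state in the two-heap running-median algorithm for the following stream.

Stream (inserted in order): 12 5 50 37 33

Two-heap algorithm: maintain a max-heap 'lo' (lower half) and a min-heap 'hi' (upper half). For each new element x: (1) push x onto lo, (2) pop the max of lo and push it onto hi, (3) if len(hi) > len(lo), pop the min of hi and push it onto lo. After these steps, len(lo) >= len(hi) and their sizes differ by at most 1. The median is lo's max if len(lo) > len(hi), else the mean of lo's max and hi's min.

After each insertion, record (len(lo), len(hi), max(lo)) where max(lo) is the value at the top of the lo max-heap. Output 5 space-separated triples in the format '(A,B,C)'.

Step 1: insert 12 -> lo=[12] hi=[] -> (len(lo)=1, len(hi)=0, max(lo)=12)
Step 2: insert 5 -> lo=[5] hi=[12] -> (len(lo)=1, len(hi)=1, max(lo)=5)
Step 3: insert 50 -> lo=[5, 12] hi=[50] -> (len(lo)=2, len(hi)=1, max(lo)=12)
Step 4: insert 37 -> lo=[5, 12] hi=[37, 50] -> (len(lo)=2, len(hi)=2, max(lo)=12)
Step 5: insert 33 -> lo=[5, 12, 33] hi=[37, 50] -> (len(lo)=3, len(hi)=2, max(lo)=33)

Answer: (1,0,12) (1,1,5) (2,1,12) (2,2,12) (3,2,33)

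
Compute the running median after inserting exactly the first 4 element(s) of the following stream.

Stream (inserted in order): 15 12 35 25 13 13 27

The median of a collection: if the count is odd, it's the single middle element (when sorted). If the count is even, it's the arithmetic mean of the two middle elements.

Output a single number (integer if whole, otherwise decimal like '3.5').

Answer: 20

Derivation:
Step 1: insert 15 -> lo=[15] (size 1, max 15) hi=[] (size 0) -> median=15
Step 2: insert 12 -> lo=[12] (size 1, max 12) hi=[15] (size 1, min 15) -> median=13.5
Step 3: insert 35 -> lo=[12, 15] (size 2, max 15) hi=[35] (size 1, min 35) -> median=15
Step 4: insert 25 -> lo=[12, 15] (size 2, max 15) hi=[25, 35] (size 2, min 25) -> median=20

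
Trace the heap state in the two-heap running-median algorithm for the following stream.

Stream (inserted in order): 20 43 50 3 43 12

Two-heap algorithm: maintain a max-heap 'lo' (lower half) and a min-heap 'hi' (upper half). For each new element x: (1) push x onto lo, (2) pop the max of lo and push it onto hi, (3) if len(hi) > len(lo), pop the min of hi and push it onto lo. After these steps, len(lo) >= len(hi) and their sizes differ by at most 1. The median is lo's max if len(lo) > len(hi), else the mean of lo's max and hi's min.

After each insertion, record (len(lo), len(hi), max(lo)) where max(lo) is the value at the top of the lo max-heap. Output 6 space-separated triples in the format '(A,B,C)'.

Answer: (1,0,20) (1,1,20) (2,1,43) (2,2,20) (3,2,43) (3,3,20)

Derivation:
Step 1: insert 20 -> lo=[20] hi=[] -> (len(lo)=1, len(hi)=0, max(lo)=20)
Step 2: insert 43 -> lo=[20] hi=[43] -> (len(lo)=1, len(hi)=1, max(lo)=20)
Step 3: insert 50 -> lo=[20, 43] hi=[50] -> (len(lo)=2, len(hi)=1, max(lo)=43)
Step 4: insert 3 -> lo=[3, 20] hi=[43, 50] -> (len(lo)=2, len(hi)=2, max(lo)=20)
Step 5: insert 43 -> lo=[3, 20, 43] hi=[43, 50] -> (len(lo)=3, len(hi)=2, max(lo)=43)
Step 6: insert 12 -> lo=[3, 12, 20] hi=[43, 43, 50] -> (len(lo)=3, len(hi)=3, max(lo)=20)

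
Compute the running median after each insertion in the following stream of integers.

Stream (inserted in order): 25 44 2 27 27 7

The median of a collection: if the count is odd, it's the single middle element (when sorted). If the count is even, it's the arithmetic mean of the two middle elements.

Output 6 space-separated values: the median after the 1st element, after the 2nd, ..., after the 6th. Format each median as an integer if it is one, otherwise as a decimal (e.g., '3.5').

Answer: 25 34.5 25 26 27 26

Derivation:
Step 1: insert 25 -> lo=[25] (size 1, max 25) hi=[] (size 0) -> median=25
Step 2: insert 44 -> lo=[25] (size 1, max 25) hi=[44] (size 1, min 44) -> median=34.5
Step 3: insert 2 -> lo=[2, 25] (size 2, max 25) hi=[44] (size 1, min 44) -> median=25
Step 4: insert 27 -> lo=[2, 25] (size 2, max 25) hi=[27, 44] (size 2, min 27) -> median=26
Step 5: insert 27 -> lo=[2, 25, 27] (size 3, max 27) hi=[27, 44] (size 2, min 27) -> median=27
Step 6: insert 7 -> lo=[2, 7, 25] (size 3, max 25) hi=[27, 27, 44] (size 3, min 27) -> median=26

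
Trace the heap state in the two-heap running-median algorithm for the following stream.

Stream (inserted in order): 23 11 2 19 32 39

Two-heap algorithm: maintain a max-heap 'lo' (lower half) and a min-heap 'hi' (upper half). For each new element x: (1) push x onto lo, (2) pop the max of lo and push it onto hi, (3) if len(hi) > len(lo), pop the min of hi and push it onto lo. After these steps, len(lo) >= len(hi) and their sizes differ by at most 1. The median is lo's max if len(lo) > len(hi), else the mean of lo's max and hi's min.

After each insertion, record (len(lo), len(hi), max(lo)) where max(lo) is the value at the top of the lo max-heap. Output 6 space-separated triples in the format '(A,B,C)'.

Answer: (1,0,23) (1,1,11) (2,1,11) (2,2,11) (3,2,19) (3,3,19)

Derivation:
Step 1: insert 23 -> lo=[23] hi=[] -> (len(lo)=1, len(hi)=0, max(lo)=23)
Step 2: insert 11 -> lo=[11] hi=[23] -> (len(lo)=1, len(hi)=1, max(lo)=11)
Step 3: insert 2 -> lo=[2, 11] hi=[23] -> (len(lo)=2, len(hi)=1, max(lo)=11)
Step 4: insert 19 -> lo=[2, 11] hi=[19, 23] -> (len(lo)=2, len(hi)=2, max(lo)=11)
Step 5: insert 32 -> lo=[2, 11, 19] hi=[23, 32] -> (len(lo)=3, len(hi)=2, max(lo)=19)
Step 6: insert 39 -> lo=[2, 11, 19] hi=[23, 32, 39] -> (len(lo)=3, len(hi)=3, max(lo)=19)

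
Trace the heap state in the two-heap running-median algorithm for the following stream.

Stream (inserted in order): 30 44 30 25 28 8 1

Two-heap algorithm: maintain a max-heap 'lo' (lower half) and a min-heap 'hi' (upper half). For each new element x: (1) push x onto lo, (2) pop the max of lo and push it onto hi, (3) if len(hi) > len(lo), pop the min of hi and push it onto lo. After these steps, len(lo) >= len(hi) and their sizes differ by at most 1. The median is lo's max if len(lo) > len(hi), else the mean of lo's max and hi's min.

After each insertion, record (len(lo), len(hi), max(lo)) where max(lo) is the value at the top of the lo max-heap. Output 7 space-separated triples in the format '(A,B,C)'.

Answer: (1,0,30) (1,1,30) (2,1,30) (2,2,30) (3,2,30) (3,3,28) (4,3,28)

Derivation:
Step 1: insert 30 -> lo=[30] hi=[] -> (len(lo)=1, len(hi)=0, max(lo)=30)
Step 2: insert 44 -> lo=[30] hi=[44] -> (len(lo)=1, len(hi)=1, max(lo)=30)
Step 3: insert 30 -> lo=[30, 30] hi=[44] -> (len(lo)=2, len(hi)=1, max(lo)=30)
Step 4: insert 25 -> lo=[25, 30] hi=[30, 44] -> (len(lo)=2, len(hi)=2, max(lo)=30)
Step 5: insert 28 -> lo=[25, 28, 30] hi=[30, 44] -> (len(lo)=3, len(hi)=2, max(lo)=30)
Step 6: insert 8 -> lo=[8, 25, 28] hi=[30, 30, 44] -> (len(lo)=3, len(hi)=3, max(lo)=28)
Step 7: insert 1 -> lo=[1, 8, 25, 28] hi=[30, 30, 44] -> (len(lo)=4, len(hi)=3, max(lo)=28)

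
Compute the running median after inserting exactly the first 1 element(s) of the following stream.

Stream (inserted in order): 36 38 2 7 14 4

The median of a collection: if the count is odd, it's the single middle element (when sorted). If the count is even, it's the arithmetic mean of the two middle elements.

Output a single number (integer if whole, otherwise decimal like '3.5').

Step 1: insert 36 -> lo=[36] (size 1, max 36) hi=[] (size 0) -> median=36

Answer: 36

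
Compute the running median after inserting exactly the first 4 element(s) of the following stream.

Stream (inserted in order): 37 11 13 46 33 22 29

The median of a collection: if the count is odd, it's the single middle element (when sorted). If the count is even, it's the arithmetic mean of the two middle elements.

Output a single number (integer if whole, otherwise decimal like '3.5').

Step 1: insert 37 -> lo=[37] (size 1, max 37) hi=[] (size 0) -> median=37
Step 2: insert 11 -> lo=[11] (size 1, max 11) hi=[37] (size 1, min 37) -> median=24
Step 3: insert 13 -> lo=[11, 13] (size 2, max 13) hi=[37] (size 1, min 37) -> median=13
Step 4: insert 46 -> lo=[11, 13] (size 2, max 13) hi=[37, 46] (size 2, min 37) -> median=25

Answer: 25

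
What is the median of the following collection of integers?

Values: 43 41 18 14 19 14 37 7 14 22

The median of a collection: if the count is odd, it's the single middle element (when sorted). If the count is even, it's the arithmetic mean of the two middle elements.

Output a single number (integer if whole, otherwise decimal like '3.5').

Answer: 18.5

Derivation:
Step 1: insert 43 -> lo=[43] (size 1, max 43) hi=[] (size 0) -> median=43
Step 2: insert 41 -> lo=[41] (size 1, max 41) hi=[43] (size 1, min 43) -> median=42
Step 3: insert 18 -> lo=[18, 41] (size 2, max 41) hi=[43] (size 1, min 43) -> median=41
Step 4: insert 14 -> lo=[14, 18] (size 2, max 18) hi=[41, 43] (size 2, min 41) -> median=29.5
Step 5: insert 19 -> lo=[14, 18, 19] (size 3, max 19) hi=[41, 43] (size 2, min 41) -> median=19
Step 6: insert 14 -> lo=[14, 14, 18] (size 3, max 18) hi=[19, 41, 43] (size 3, min 19) -> median=18.5
Step 7: insert 37 -> lo=[14, 14, 18, 19] (size 4, max 19) hi=[37, 41, 43] (size 3, min 37) -> median=19
Step 8: insert 7 -> lo=[7, 14, 14, 18] (size 4, max 18) hi=[19, 37, 41, 43] (size 4, min 19) -> median=18.5
Step 9: insert 14 -> lo=[7, 14, 14, 14, 18] (size 5, max 18) hi=[19, 37, 41, 43] (size 4, min 19) -> median=18
Step 10: insert 22 -> lo=[7, 14, 14, 14, 18] (size 5, max 18) hi=[19, 22, 37, 41, 43] (size 5, min 19) -> median=18.5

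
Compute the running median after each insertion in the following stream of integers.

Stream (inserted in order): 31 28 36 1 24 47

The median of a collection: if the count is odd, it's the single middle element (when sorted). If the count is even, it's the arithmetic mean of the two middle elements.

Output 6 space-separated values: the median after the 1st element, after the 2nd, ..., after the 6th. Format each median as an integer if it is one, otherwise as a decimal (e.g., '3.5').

Answer: 31 29.5 31 29.5 28 29.5

Derivation:
Step 1: insert 31 -> lo=[31] (size 1, max 31) hi=[] (size 0) -> median=31
Step 2: insert 28 -> lo=[28] (size 1, max 28) hi=[31] (size 1, min 31) -> median=29.5
Step 3: insert 36 -> lo=[28, 31] (size 2, max 31) hi=[36] (size 1, min 36) -> median=31
Step 4: insert 1 -> lo=[1, 28] (size 2, max 28) hi=[31, 36] (size 2, min 31) -> median=29.5
Step 5: insert 24 -> lo=[1, 24, 28] (size 3, max 28) hi=[31, 36] (size 2, min 31) -> median=28
Step 6: insert 47 -> lo=[1, 24, 28] (size 3, max 28) hi=[31, 36, 47] (size 3, min 31) -> median=29.5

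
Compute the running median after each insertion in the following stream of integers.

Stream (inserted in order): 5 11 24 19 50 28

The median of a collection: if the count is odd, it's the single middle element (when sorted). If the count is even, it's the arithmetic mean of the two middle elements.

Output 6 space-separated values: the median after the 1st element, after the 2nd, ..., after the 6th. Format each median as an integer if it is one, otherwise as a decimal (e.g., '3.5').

Step 1: insert 5 -> lo=[5] (size 1, max 5) hi=[] (size 0) -> median=5
Step 2: insert 11 -> lo=[5] (size 1, max 5) hi=[11] (size 1, min 11) -> median=8
Step 3: insert 24 -> lo=[5, 11] (size 2, max 11) hi=[24] (size 1, min 24) -> median=11
Step 4: insert 19 -> lo=[5, 11] (size 2, max 11) hi=[19, 24] (size 2, min 19) -> median=15
Step 5: insert 50 -> lo=[5, 11, 19] (size 3, max 19) hi=[24, 50] (size 2, min 24) -> median=19
Step 6: insert 28 -> lo=[5, 11, 19] (size 3, max 19) hi=[24, 28, 50] (size 3, min 24) -> median=21.5

Answer: 5 8 11 15 19 21.5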